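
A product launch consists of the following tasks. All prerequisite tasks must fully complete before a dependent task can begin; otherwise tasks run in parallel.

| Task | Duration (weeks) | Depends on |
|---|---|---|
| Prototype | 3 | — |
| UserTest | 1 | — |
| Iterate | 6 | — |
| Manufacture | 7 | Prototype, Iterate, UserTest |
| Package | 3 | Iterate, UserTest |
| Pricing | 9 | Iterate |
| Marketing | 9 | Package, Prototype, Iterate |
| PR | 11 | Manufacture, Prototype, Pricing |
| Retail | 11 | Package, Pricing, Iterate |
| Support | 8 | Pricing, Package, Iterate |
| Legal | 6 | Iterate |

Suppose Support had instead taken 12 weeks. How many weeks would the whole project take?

As given, the longest chain is Iterate→Pricing→PR = 6+9+11 = 26, so the finish is 26 weeks.
Support is off the critical path — its longest chain is 23 weeks, giving 3 of slack.
Now Iterate→Pricing→Support = 6+9+12 = 27 is longest, so the finish becomes 27 weeks.

27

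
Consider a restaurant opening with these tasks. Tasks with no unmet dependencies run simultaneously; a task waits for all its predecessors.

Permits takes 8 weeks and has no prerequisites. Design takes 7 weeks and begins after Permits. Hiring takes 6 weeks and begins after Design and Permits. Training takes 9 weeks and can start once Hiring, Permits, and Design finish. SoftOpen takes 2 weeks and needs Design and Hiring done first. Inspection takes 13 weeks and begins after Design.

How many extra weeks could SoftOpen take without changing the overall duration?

Critical path: Permits→Design→Hiring→Training = 8+7+6+9 = 30, so the finish is 30 weeks.
Longest path through SoftOpen: 23 weeks (earliest finish 23, latest finish 30).
Slack of SoftOpen = 28 − 21 = 7 weeks.

7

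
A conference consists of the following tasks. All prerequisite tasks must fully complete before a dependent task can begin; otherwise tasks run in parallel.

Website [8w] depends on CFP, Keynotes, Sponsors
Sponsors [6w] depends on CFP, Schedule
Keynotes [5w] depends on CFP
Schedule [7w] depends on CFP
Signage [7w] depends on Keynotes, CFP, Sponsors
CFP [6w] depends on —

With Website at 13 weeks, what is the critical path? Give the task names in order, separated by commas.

The binding path is CFP→Schedule→Sponsors→Website = 6+7+6+8 = 27; finish at 27 weeks.
Since Website is critical, the +5 change carries straight to that chain (now 32 weeks).
The critical path is still CFP→Schedule→Sponsors→Website; finish is now 32 weeks.

CFP, Schedule, Sponsors, Website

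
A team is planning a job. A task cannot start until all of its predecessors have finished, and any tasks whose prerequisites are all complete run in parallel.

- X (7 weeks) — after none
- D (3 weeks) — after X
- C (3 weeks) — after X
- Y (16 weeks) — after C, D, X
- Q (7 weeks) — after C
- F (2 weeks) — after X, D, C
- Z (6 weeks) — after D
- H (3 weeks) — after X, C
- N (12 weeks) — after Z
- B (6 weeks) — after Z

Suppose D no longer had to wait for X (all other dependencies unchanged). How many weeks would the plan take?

With the dependency in place, X→D→Z→N = 7+3+6+12 = 28 sets the finish at 28 weeks.
Without X→D, D's earliest start moves from 7 to 0.
New critical path: X→C→Y = 7+3+16 = 26 ⇒ 26 weeks.

26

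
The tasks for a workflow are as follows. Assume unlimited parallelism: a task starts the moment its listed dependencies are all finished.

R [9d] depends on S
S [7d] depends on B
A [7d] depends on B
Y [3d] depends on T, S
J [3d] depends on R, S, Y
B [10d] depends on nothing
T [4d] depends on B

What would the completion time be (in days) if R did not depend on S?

With the dependency in place, B→S→R→J = 10+7+9+3 = 29 sets the finish at 29 days.
Without S→R, R's earliest start moves from 17 to 0.
The longest chain is now B→S→Y→J = 10+7+3+3 = 23, so the job takes 23 days.

23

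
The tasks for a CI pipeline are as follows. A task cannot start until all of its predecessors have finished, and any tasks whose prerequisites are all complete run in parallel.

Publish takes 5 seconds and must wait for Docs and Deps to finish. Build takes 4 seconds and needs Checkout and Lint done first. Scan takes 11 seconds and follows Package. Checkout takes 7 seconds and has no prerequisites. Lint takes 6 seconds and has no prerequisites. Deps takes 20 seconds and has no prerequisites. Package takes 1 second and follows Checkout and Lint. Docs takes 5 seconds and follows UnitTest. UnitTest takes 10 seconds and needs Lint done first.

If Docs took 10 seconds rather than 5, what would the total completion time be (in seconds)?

31

The binding path is Lint→UnitTest→Docs→Publish = 6+10+5+5 = 26; finish at 26 seconds.
Docs lies on that path, so at 10 seconds the path becomes 31 seconds.
No other chain overtakes it, so the finish is 31 seconds.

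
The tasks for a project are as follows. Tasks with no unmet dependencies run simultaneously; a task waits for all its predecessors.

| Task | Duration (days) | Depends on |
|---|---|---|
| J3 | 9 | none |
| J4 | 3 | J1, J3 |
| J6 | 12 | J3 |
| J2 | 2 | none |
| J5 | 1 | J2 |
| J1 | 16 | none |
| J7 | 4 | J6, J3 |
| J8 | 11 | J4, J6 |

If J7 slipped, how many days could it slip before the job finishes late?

J3→J6→J8 = 9+12+11 = 32 sets the makespan at 32 days.
Longest path through J7: 25 days (earliest finish 25, latest finish 32).
So J7 can slip 32 − 25 = 7 days.

7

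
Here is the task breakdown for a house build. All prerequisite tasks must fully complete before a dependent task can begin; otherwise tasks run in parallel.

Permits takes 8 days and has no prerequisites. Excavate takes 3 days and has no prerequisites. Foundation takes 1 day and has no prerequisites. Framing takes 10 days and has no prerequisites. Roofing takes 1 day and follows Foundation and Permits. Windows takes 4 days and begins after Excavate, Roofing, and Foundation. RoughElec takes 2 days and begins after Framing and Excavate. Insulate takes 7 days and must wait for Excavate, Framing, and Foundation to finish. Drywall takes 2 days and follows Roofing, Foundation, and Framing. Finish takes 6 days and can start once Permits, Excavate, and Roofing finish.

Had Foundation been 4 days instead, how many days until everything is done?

17

As given, the longest chain is Framing→Insulate = 10+7 = 17, so the finish is 17 days.
The longest path through Foundation is only 8 days, so Foundation has float 9.
That remains the longest chain; total 17 days.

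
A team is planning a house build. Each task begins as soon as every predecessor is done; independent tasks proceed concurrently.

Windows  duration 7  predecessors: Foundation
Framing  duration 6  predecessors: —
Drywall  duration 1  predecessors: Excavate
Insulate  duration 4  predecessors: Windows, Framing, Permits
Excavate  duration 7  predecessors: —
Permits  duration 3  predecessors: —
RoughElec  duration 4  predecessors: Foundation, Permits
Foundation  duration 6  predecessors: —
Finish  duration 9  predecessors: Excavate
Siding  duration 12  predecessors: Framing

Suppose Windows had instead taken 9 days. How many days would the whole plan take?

As given, the longest chain is Framing→Siding = 6+12 = 18, so the finish is 18 days.
The longest path through Windows is only 17 days, so Windows has float 1.
New critical path: Foundation→Windows→Insulate = 6+9+4 = 19 ⇒ 19 days.

19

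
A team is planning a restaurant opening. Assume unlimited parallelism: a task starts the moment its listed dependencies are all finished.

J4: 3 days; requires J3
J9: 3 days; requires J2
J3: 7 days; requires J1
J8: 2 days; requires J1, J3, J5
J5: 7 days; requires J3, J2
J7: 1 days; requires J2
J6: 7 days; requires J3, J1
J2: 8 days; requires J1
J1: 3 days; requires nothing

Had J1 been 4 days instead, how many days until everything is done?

21

As given, the longest chain is J1→J2→J5→J8 = 3+8+7+2 = 20, so the finish is 20 days.
J1 is on the critical path; changing it to 4 makes that path 21 days.
No other chain overtakes it, so the finish is 21 days.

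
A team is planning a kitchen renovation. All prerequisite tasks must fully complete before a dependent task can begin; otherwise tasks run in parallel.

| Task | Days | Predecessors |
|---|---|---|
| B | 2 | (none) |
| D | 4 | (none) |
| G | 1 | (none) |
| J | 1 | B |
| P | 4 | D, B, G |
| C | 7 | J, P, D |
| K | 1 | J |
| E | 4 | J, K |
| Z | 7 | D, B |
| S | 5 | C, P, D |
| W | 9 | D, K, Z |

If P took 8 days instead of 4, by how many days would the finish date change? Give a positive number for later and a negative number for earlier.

Actual critical path: D→P→C→S = 4+4+7+5 = 20 ⇒ 20 days.
P is on the critical path; changing it to 8 makes that path 24 days.
No other chain overtakes it, so the finish is 24 days.
Change in finish: 24 − 20 = +4 days.

4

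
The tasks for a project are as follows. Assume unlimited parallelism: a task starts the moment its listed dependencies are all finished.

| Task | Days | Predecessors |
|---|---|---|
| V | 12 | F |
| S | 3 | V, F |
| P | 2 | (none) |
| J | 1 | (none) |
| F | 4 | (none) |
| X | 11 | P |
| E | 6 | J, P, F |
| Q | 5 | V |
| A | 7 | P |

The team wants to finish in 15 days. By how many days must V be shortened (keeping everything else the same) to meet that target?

Current finish: 21 days; target: 15.
V is on every critical path, so each day cut from V cuts the finish by one (this holds down to a finish of 13).
Need 21 − 15 = 6 days off V → V becomes 6 days, finish becomes 15.

6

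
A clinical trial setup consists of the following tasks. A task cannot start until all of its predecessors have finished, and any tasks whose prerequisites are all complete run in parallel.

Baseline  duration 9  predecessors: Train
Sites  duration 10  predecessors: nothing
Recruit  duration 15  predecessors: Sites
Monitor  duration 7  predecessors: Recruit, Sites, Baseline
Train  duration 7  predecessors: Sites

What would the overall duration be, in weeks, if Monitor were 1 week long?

Critical path before the change: Sites→Train→Baseline→Monitor = 10+7+9+7 = 33 giving 33 weeks.
Monitor is on the critical path; changing it to 1 makes that path 27 weeks.
The critical path is still Sites→Train→Baseline→Monitor; finish is now 27 weeks.

27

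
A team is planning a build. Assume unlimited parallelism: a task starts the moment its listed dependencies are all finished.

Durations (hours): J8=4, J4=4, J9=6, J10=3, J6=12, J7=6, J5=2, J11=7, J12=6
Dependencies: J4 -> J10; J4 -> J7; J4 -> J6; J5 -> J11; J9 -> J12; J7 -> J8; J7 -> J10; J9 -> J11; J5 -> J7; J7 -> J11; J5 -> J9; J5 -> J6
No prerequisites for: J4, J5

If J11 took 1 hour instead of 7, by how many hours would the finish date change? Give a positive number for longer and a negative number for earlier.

-1

As given, the longest chain is J4→J7→J11 = 4+6+7 = 17, so the finish is 17 hours.
J11 is on the critical path; changing it to 1 makes that path 11 hours.
The binding chain switches to J4→J6 = 4+12 = 16; finish 16 hours.
Change in finish: 16 − 17 = -1 hours.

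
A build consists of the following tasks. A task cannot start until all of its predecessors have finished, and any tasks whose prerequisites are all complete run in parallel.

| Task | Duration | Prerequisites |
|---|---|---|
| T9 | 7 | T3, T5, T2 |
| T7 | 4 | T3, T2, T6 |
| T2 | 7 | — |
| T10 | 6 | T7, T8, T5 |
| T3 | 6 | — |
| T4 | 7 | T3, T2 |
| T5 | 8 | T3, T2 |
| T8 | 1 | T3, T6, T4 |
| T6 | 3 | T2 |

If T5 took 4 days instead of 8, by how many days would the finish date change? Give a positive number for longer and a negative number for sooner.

-1

The binding path is T2→T5→T9 = 7+8+7 = 22; finish at 22 days.
T5 is on the critical path; changing it to 4 makes that path 18 days.
Now T2→T4→T8→T10 = 7+7+1+6 = 21 is longest, so the finish becomes 21 days.
Change in finish: 21 − 22 = -1 days.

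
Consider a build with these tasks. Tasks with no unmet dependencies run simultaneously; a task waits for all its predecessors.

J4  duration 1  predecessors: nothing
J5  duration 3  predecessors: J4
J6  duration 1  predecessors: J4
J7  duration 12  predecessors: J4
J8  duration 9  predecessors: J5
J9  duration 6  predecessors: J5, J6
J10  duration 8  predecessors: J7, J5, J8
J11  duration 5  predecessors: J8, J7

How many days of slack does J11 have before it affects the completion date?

Critical path: J4→J5→J8→J10 = 1+3+9+8 = 21, so the finish is 21 days.
Longest path through J11: 18 days (earliest finish 18, latest finish 21).
Float = 21 − 18 = 3.

3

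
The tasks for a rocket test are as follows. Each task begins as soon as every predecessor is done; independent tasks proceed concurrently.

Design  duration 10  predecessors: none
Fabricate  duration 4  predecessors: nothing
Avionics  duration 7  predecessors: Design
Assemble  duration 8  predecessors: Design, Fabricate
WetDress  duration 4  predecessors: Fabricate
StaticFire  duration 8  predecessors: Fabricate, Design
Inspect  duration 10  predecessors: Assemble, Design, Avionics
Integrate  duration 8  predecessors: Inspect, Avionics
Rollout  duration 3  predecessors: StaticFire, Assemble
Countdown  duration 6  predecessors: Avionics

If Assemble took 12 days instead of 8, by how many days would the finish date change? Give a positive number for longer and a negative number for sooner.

4

As given, the longest chain is Design→Assemble→Inspect→Integrate = 10+8+10+8 = 36, so the finish is 36 days.
Since Assemble is critical, the +4 change carries straight to that chain (now 40 days).
That remains the longest chain; total 40 days.
Change in finish: 40 − 36 = +4 days.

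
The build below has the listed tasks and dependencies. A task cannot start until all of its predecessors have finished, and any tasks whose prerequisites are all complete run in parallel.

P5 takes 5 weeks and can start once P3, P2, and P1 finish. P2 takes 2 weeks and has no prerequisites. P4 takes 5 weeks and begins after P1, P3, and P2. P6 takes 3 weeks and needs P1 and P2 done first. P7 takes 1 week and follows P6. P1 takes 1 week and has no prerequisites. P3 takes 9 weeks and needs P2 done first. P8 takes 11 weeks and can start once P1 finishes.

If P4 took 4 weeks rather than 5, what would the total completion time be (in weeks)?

16

As given, the longest chain is P2→P3→P4 = 2+9+5 = 16, so the finish is 16 weeks.
P4 is on the critical path; changing it to 4 makes that path 15 weeks.
New critical path: P2→P3→P5 = 2+9+5 = 16 ⇒ 16 weeks.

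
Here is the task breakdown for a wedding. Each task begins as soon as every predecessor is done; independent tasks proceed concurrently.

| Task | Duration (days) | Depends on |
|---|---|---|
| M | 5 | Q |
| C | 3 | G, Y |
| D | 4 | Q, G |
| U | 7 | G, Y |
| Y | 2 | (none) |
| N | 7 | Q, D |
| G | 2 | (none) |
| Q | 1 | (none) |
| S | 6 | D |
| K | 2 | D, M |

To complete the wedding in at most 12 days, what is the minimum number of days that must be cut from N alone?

Current finish: 13 days; target: 12.
N is on every critical path, so each day cut from N cuts the finish by one (this holds down to a finish of 12).
Need 13 − 12 = 1 day off N → N becomes 6 days, finish becomes 12.

1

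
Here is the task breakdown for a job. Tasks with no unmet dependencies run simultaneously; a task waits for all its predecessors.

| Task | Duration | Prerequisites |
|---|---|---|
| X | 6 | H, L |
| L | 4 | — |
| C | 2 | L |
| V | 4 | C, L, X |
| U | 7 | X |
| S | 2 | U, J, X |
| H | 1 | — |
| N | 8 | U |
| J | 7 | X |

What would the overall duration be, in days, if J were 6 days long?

Actual critical path: L→X→U→N = 4+6+7+8 = 25 ⇒ 25 days.
J has 6 days of float (longest path through it is 19).
The critical path is still L→X→U→N; finish is now 25 days.

25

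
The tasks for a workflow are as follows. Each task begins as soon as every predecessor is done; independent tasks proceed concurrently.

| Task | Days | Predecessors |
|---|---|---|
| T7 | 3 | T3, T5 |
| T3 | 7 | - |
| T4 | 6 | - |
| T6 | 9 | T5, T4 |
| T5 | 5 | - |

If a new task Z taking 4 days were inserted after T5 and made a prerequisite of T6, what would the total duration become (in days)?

Originally the plan takes 15 days.
With Z inserted, T6 now waits for max(T5, T4, Z).
New critical path: T5→Z→T6 = 5+4+9 = 18 ⇒ 18 days.

18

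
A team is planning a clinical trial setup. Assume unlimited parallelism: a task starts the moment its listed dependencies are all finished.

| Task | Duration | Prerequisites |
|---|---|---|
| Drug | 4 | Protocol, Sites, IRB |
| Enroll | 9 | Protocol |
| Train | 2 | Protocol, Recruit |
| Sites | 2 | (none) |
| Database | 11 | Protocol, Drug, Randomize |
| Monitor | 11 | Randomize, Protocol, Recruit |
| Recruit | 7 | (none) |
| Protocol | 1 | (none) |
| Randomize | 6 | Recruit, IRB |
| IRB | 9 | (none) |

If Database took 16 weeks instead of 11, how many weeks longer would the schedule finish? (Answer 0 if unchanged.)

As given, the longest chain is IRB→Randomize→Database = 9+6+11 = 26, so the finish is 26 weeks.
Since Database is critical, the +5 change carries straight to that chain (now 31 weeks).
That remains the longest chain; total 31 weeks.
Change in finish: 31 − 26 = +5 weeks.

5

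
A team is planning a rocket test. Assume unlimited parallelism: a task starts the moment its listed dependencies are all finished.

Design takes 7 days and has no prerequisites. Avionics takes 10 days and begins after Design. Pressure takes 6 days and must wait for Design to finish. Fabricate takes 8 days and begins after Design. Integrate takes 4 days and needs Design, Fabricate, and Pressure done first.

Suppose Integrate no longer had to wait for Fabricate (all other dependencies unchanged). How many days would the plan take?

With the dependency in place, Design→Fabricate→Integrate = 7+8+4 = 19 sets the finish at 19 days.
Without Fabricate→Integrate, Integrate's earliest start moves from 15 to 13.
The longest chain is now Design→Avionics = 7+10 = 17, so the plan takes 17 days.

17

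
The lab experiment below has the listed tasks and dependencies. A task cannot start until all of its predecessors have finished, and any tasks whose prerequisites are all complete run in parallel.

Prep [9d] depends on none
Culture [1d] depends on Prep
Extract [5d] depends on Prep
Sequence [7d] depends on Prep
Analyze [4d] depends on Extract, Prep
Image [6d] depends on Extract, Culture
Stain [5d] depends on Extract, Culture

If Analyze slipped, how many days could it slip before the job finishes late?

2

The longest chain is Prep→Extract→Image = 9+5+6 = 20; overall finish 20 days.
Analyze finishes as early as 18 and must finish by 20.
Slack of Analyze = 16 − 14 = 2 days.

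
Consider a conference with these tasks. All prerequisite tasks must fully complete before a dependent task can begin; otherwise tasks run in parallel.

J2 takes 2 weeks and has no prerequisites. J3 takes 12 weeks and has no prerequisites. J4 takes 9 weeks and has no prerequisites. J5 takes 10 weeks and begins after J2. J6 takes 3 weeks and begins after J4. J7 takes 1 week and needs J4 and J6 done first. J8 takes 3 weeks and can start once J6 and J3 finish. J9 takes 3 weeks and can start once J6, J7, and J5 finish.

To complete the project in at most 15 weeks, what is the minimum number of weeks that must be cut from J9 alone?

1

Current finish: 16 weeks; target: 15.
J9 is on every critical path, so each week cut from J9 cuts the finish by one (this holds down to a finish of 15).
Need 16 − 15 = 1 week off J9 → J9 becomes 2 weeks, finish becomes 15.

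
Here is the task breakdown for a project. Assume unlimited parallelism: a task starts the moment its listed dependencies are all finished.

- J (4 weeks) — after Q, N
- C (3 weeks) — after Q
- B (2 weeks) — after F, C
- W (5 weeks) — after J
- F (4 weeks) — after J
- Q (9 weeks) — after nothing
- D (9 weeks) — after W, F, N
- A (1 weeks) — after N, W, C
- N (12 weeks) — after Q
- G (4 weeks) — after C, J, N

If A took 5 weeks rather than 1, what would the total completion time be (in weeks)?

39

As given, the longest chain is Q→N→J→W→D = 9+12+4+5+9 = 39, so the finish is 39 weeks.
A is off the critical path — its longest chain is 31 weeks, giving 8 of slack.
That remains the longest chain; total 39 weeks.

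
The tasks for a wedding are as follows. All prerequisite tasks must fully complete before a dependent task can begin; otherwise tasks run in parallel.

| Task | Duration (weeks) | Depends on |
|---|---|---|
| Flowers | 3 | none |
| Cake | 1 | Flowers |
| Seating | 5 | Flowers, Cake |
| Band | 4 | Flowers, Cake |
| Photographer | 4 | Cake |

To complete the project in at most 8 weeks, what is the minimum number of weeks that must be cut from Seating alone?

1

Current finish: 9 weeks; target: 8.
Seating is on every critical path, so each week cut from Seating cuts the finish by one (this holds down to a finish of 8).
Need 9 − 8 = 1 week off Seating → Seating becomes 4 weeks, finish becomes 8.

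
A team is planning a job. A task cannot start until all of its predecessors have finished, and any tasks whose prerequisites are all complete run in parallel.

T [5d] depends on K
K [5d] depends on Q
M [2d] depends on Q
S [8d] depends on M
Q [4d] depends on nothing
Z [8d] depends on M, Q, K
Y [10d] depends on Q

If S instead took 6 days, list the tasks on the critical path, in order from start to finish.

Q, K, Z

Actual critical path: Q→K→Z = 4+5+8 = 17 ⇒ 17 days.
The longest path through S is only 14 days, so S has float 3.
The critical path is still Q→K→Z; finish is now 17 days.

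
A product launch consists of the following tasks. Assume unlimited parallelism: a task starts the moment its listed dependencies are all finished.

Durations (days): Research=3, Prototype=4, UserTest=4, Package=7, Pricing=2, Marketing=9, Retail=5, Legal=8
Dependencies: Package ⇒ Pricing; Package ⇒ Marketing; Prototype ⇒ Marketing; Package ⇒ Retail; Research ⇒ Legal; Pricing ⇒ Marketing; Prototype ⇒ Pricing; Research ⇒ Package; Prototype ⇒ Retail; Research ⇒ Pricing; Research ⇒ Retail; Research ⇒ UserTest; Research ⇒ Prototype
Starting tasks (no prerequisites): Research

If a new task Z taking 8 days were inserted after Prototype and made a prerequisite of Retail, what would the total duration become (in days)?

21

Originally the project takes 21 days.
With Z inserted, Retail now waits for max(Prototype, Research, Package, Z).
New critical path: Research→Package→Pricing→Marketing = 3+7+2+9 = 21 ⇒ 21 days.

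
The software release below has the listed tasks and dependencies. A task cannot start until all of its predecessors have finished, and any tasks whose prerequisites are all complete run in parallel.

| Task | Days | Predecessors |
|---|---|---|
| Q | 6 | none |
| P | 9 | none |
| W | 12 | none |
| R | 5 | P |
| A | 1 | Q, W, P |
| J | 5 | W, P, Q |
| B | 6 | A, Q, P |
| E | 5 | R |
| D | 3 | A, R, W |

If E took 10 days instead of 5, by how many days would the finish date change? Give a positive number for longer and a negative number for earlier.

5

The binding path is P→R→E = 9+5+5 = 19; finish at 19 days.
Since E is critical, the +5 change carries straight to that chain (now 24 days).
The critical path is still P→R→E; finish is now 24 days.
Change in finish: 24 − 19 = +5 days.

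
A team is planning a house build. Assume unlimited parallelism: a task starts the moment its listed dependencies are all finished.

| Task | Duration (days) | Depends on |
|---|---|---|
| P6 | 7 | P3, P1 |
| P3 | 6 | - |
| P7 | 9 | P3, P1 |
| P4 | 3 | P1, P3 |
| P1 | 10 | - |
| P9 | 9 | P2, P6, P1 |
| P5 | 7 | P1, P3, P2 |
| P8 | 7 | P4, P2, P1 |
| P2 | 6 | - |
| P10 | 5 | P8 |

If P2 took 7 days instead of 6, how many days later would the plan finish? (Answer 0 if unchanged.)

0

Actual critical path: P1→P6→P9 = 10+7+9 = 26 ⇒ 26 days.
P2 has 8 days of float (longest path through it is 18).
That remains the longest chain; total 26 days.
Change in finish: 26 − 26 = +0 days.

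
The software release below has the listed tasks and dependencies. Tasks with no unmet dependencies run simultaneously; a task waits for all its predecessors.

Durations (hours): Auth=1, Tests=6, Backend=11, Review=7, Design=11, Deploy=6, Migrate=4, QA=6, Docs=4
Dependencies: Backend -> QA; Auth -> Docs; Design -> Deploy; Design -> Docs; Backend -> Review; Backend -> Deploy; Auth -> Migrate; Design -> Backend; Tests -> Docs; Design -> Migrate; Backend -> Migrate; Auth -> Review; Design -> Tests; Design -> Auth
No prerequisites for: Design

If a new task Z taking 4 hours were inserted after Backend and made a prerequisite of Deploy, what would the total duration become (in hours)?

32

Originally the schedule takes 29 hours.
With Z inserted, Deploy now waits for max(Backend, Design, Z).
New critical path: Design→Backend→Z→Deploy = 11+11+4+6 = 32 ⇒ 32 hours.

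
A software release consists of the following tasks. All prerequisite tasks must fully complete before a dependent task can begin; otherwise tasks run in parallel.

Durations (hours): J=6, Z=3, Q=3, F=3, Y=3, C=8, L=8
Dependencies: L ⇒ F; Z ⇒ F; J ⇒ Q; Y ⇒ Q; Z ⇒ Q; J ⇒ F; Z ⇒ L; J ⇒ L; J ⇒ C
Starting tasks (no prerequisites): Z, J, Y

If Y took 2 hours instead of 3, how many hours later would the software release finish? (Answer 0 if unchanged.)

The binding path is J→L→F = 6+8+3 = 17; finish at 17 hours.
Y has 11 hours of float (longest path through it is 6).
The critical path is still J→L→F; finish is now 17 hours.
Change in finish: 17 − 17 = +0 hours.

0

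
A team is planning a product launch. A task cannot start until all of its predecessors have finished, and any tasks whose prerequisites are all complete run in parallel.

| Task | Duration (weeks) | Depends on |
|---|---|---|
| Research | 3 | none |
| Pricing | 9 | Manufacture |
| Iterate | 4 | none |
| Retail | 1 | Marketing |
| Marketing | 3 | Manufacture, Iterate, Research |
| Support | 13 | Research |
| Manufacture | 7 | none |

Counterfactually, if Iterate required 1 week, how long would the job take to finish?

16

As given, the longest chain is Research→Support = 3+13 = 16, so the finish is 16 weeks.
Iterate has 8 weeks of float (longest path through it is 8).
The critical path is still Research→Support; finish is now 16 weeks.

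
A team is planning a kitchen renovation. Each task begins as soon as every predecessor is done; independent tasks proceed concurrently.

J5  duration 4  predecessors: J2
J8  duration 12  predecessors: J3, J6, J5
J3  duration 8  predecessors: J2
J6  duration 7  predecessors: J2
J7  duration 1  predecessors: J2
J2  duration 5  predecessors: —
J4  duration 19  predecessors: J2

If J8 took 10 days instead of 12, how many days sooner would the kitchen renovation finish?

Critical path before the change: J2→J3→J8 = 5+8+12 = 25 giving 25 days.
J8 lies on that path, so at 10 days the path becomes 23 days.
Now J2→J4 = 5+19 = 24 is longest, so the finish becomes 24 days.
Change in finish: 24 − 25 = -1 days.

1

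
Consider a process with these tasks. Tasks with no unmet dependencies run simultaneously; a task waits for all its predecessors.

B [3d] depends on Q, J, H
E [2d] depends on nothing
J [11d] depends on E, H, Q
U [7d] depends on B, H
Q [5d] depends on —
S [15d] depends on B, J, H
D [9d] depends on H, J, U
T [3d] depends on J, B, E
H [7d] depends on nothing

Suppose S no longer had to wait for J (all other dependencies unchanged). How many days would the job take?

37

Original critical path: H→J→B→U→D = 7+11+3+7+9 = 37 ⇒ 37 days.
Dropping J→S doesn't change S's earliest start (21); another predecessor still binds.
New critical path: H→J→B→U→D = 7+11+3+7+9 = 37 ⇒ 37 days.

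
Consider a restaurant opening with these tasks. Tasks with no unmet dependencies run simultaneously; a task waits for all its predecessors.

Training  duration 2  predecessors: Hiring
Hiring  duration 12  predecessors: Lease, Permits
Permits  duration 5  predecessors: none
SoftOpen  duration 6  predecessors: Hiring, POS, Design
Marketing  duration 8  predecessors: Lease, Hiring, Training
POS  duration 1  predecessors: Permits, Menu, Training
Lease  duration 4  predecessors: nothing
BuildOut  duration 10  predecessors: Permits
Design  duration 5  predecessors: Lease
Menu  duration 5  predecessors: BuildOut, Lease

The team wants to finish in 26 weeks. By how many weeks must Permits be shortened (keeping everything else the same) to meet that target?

Current finish: 27 weeks; target: 26.
Permits is on every critical path, so each week cut from Permits cuts the finish by one (this holds down to a finish of 26).
Need 27 − 26 = 1 week off Permits → Permits becomes 4 weeks, finish becomes 26.

1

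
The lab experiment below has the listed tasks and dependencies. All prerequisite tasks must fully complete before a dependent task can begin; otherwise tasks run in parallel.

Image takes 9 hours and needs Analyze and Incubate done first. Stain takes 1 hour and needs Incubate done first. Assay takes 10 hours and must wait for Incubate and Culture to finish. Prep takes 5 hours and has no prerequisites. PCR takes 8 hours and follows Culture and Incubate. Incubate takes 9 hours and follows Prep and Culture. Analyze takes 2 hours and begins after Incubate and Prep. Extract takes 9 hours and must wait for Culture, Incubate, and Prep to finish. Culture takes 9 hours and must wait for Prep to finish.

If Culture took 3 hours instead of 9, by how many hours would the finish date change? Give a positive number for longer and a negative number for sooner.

-6

Baseline: Prep→Culture→Incubate→Analyze→Image = 5+9+9+2+9 = 34 → 34 hours.
Culture lies on that path, so at 3 hours the path becomes 28 hours.
No other chain overtakes it, so the finish is 28 hours.
Change in finish: 28 − 34 = -6 hours.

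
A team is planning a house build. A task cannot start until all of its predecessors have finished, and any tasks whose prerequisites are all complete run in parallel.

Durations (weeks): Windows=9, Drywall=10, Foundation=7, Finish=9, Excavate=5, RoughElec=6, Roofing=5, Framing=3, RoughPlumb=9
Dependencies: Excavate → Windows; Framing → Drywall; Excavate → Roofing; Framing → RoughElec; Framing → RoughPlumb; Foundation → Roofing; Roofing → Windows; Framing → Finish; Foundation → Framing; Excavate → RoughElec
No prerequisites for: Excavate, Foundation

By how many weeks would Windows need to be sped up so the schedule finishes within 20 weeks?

1

Current finish: 21 weeks; target: 20.
Windows is on every critical path, so each week cut from Windows cuts the finish by one (this holds down to a finish of 20).
Need 21 − 20 = 1 week off Windows → Windows becomes 8 weeks, finish becomes 20.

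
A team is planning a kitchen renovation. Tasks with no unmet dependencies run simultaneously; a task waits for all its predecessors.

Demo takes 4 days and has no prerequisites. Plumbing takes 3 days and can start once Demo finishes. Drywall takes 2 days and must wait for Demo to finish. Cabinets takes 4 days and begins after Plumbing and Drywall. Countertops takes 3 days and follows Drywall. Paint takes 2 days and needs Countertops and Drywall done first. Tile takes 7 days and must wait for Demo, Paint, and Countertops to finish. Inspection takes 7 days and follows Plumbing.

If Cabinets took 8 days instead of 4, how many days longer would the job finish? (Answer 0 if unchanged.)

Baseline: Demo→Drywall→Countertops→Paint→Tile = 4+2+3+2+7 = 18 → 18 days.
Cabinets is off the critical path — its longest chain is 11 days, giving 7 of slack.
No other chain overtakes it, so the finish is 18 days.
Change in finish: 18 − 18 = +0 days.

0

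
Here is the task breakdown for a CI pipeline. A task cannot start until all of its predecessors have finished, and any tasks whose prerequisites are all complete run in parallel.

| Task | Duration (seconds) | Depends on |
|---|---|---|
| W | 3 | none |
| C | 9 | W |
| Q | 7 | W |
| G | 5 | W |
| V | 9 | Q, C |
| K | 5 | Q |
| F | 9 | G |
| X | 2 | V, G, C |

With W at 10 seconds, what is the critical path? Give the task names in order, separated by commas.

W, C, V, X

Actual critical path: W→C→V→X = 3+9+9+2 = 23 ⇒ 23 seconds.
Since W is critical, the +7 change carries straight to that chain (now 30 seconds).
No other chain overtakes it, so the finish is 30 seconds.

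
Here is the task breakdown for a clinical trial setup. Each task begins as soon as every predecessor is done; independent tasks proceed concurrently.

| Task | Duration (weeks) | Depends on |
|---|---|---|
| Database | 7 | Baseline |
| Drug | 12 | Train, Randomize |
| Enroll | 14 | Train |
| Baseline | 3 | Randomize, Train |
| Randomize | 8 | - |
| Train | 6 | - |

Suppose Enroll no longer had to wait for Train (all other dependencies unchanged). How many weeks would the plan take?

20

Before: longest chain Train→Enroll = 6+14 = 20, finish 20.
Without Train→Enroll, Enroll's earliest start moves from 6 to 0.
New critical path: Randomize→Drug = 8+12 = 20 ⇒ 20 weeks.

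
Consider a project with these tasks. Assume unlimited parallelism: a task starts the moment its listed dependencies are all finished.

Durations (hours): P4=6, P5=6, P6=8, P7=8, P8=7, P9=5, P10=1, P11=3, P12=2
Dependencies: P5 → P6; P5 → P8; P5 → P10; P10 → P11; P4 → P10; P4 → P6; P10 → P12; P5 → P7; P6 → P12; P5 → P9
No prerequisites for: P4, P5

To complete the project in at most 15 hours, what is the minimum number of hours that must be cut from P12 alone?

Current finish: 16 hours; target: 15.
P12 is on every critical path, so each hour cut from P12 cuts the finish by one (this holds down to a finish of 15).
Need 16 − 15 = 1 hour off P12 → P12 becomes 1 hour, finish becomes 15.

1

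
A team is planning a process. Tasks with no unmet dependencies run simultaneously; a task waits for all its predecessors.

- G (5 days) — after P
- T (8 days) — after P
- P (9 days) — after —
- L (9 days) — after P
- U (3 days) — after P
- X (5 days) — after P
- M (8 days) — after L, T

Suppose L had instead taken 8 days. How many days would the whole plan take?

Critical path before the change: P→L→M = 9+9+8 = 26 giving 26 days.
Since L is critical, the -1 change carries straight to that chain (now 25 days).
Now P→T→M = 9+8+8 = 25 is longest, so the finish becomes 25 days.

25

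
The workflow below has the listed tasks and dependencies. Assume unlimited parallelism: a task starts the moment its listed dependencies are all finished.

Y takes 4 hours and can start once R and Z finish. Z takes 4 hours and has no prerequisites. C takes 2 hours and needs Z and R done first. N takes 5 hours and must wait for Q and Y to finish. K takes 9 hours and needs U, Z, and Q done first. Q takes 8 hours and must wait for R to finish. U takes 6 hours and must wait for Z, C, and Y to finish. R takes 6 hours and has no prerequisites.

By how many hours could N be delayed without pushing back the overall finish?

Critical path: R→Y→U→K = 6+4+6+9 = 25, so the finish is 25 hours.
N finishes as early as 19 and must finish by 25.
Float = 25 − 19 = 6.

6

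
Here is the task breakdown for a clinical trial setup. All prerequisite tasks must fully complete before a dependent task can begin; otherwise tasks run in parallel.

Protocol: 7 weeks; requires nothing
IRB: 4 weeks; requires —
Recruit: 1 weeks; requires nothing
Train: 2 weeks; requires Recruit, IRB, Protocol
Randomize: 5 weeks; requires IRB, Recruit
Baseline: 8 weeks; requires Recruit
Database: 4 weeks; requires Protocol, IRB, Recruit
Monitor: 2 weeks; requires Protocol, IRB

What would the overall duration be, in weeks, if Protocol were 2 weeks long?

9

Actual critical path: Protocol→Database = 7+4 = 11 ⇒ 11 weeks.
Protocol lies on that path, so at 2 weeks the path becomes 6 weeks.
Now IRB→Randomize = 4+5 = 9 is longest, so the finish becomes 9 weeks.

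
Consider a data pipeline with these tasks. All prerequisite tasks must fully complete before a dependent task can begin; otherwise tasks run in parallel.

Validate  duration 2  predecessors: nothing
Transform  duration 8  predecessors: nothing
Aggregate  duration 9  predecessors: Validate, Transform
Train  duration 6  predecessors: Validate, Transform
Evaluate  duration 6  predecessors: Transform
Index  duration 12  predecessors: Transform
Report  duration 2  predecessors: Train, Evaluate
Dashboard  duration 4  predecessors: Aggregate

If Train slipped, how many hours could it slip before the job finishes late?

5

The longest chain is Transform→Aggregate→Dashboard = 8+9+4 = 21; overall finish 21 hours.
Longest path through Train: 16 hours (earliest finish 14, latest finish 19).
So Train can slip 19 − 14 = 5 hours.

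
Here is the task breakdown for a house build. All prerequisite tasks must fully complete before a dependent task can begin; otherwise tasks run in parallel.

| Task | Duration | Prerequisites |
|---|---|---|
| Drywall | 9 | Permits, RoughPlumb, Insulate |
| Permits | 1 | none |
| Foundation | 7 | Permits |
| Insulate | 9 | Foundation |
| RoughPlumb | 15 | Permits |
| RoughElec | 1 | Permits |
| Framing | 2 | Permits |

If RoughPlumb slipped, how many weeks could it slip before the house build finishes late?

1

Permits→Foundation→Insulate→Drywall = 1+7+9+9 = 26 sets the makespan at 26 weeks.
RoughPlumb finishes as early as 16 and must finish by 17.
Slack of RoughPlumb = 2 − 1 = 1 week.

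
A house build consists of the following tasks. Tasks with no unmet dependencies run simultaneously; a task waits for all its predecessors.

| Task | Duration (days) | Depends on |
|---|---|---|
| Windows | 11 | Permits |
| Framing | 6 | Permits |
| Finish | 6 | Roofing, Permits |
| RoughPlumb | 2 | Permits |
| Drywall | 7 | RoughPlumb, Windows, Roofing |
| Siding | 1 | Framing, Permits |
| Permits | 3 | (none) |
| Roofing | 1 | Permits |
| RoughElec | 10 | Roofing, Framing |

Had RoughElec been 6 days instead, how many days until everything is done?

21

As given, the longest chain is Permits→Windows→Drywall = 3+11+7 = 21, so the finish is 21 days.
The longest path through RoughElec is only 19 days, so RoughElec has float 2.
The critical path is still Permits→Windows→Drywall; finish is now 21 days.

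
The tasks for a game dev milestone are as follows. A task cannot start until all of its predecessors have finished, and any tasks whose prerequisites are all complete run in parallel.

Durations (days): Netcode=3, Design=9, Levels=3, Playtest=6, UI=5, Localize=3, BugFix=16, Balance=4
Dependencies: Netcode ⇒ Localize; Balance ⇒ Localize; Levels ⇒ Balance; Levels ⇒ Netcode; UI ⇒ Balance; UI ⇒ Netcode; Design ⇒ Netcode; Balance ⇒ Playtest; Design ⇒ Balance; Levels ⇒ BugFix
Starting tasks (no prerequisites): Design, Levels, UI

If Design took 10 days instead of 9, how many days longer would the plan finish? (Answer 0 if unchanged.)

As given, the longest chain is Design→Balance→Playtest = 9+4+6 = 19, so the finish is 19 days.
Since Design is critical, the +1 change carries straight to that chain (now 20 days).
No other chain overtakes it, so the finish is 20 days.
Change in finish: 20 − 19 = +1 days.

1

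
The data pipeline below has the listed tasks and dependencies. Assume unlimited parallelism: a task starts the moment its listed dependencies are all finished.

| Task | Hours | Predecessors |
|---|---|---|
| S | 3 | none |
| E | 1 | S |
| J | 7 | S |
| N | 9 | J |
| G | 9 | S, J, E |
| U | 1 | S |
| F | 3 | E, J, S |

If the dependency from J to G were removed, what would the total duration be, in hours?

19

Original critical path: S→J→N = 3+7+9 = 19 ⇒ 19 hours.
Without J→G, G's earliest start moves from 10 to 4.
New critical path: S→J→N = 3+7+9 = 19 ⇒ 19 hours.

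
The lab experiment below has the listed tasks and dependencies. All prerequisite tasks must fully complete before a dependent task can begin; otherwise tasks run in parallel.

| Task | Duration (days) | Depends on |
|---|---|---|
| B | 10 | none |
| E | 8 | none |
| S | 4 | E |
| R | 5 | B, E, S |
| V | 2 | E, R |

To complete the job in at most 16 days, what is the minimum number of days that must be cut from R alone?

3

Current finish: 19 days; target: 16.
R is on every critical path, so each day cut from R cuts the finish by one (this holds down to a finish of 15).
Need 19 − 16 = 3 days off R → R becomes 2 days, finish becomes 16.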